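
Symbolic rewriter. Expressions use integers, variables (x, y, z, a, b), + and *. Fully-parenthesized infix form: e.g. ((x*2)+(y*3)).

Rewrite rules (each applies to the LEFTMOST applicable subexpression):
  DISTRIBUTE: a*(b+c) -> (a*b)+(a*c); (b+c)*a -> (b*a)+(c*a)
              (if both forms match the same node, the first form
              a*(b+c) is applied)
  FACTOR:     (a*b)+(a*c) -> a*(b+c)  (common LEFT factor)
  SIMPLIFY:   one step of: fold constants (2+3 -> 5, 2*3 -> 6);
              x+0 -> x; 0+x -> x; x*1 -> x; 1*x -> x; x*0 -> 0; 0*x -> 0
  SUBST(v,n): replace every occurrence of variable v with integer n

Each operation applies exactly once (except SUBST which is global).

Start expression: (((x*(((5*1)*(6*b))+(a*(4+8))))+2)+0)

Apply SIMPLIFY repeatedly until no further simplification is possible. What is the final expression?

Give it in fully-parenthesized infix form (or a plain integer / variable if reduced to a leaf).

Start: (((x*(((5*1)*(6*b))+(a*(4+8))))+2)+0)
Step 1: at root: (((x*(((5*1)*(6*b))+(a*(4+8))))+2)+0) -> ((x*(((5*1)*(6*b))+(a*(4+8))))+2); overall: (((x*(((5*1)*(6*b))+(a*(4+8))))+2)+0) -> ((x*(((5*1)*(6*b))+(a*(4+8))))+2)
Step 2: at LRLL: (5*1) -> 5; overall: ((x*(((5*1)*(6*b))+(a*(4+8))))+2) -> ((x*((5*(6*b))+(a*(4+8))))+2)
Step 3: at LRRR: (4+8) -> 12; overall: ((x*((5*(6*b))+(a*(4+8))))+2) -> ((x*((5*(6*b))+(a*12)))+2)
Fixed point: ((x*((5*(6*b))+(a*12)))+2)

Answer: ((x*((5*(6*b))+(a*12)))+2)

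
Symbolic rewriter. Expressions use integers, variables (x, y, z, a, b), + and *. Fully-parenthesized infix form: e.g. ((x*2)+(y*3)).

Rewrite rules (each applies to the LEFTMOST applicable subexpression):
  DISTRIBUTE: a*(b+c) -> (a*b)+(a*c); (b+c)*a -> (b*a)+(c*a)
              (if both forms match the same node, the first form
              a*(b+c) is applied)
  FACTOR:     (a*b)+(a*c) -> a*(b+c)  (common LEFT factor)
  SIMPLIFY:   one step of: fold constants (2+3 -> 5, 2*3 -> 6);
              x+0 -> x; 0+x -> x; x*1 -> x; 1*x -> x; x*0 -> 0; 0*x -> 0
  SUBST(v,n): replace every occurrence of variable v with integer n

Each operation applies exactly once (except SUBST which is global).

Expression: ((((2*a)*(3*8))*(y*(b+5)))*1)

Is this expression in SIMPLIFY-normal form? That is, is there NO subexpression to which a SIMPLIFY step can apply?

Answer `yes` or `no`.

Expression: ((((2*a)*(3*8))*(y*(b+5)))*1)
Scanning for simplifiable subexpressions (pre-order)...
  at root: ((((2*a)*(3*8))*(y*(b+5)))*1) (SIMPLIFIABLE)
  at L: (((2*a)*(3*8))*(y*(b+5))) (not simplifiable)
  at LL: ((2*a)*(3*8)) (not simplifiable)
  at LLL: (2*a) (not simplifiable)
  at LLR: (3*8) (SIMPLIFIABLE)
  at LR: (y*(b+5)) (not simplifiable)
  at LRR: (b+5) (not simplifiable)
Found simplifiable subexpr at path root: ((((2*a)*(3*8))*(y*(b+5)))*1)
One SIMPLIFY step would give: (((2*a)*(3*8))*(y*(b+5)))
-> NOT in normal form.

Answer: no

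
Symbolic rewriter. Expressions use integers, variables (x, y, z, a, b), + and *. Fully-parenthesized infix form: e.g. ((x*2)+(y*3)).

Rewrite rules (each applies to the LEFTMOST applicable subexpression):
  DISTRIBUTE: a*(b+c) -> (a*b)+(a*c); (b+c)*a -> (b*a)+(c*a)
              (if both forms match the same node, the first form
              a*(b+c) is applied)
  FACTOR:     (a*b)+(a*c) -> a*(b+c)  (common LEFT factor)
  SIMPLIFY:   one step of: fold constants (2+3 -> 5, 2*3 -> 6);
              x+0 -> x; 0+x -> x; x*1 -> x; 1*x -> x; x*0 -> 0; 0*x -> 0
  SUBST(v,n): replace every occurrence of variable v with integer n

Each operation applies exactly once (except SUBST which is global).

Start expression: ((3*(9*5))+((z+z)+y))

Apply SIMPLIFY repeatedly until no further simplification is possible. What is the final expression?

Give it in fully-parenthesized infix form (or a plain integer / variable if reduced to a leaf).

Start: ((3*(9*5))+((z+z)+y))
Step 1: at LR: (9*5) -> 45; overall: ((3*(9*5))+((z+z)+y)) -> ((3*45)+((z+z)+y))
Step 2: at L: (3*45) -> 135; overall: ((3*45)+((z+z)+y)) -> (135+((z+z)+y))
Fixed point: (135+((z+z)+y))

Answer: (135+((z+z)+y))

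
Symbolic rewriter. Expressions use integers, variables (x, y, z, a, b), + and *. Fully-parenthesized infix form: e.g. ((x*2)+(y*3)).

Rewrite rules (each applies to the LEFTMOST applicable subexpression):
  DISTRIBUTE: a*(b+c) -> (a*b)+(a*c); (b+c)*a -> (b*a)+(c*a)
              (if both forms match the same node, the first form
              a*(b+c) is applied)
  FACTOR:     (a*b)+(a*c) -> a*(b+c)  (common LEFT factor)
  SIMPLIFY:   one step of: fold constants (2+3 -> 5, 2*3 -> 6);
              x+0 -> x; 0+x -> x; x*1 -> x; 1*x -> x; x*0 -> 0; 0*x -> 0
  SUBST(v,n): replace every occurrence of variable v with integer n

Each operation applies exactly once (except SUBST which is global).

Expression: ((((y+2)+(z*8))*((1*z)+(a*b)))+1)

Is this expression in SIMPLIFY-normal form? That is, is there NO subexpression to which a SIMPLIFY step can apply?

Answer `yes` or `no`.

Expression: ((((y+2)+(z*8))*((1*z)+(a*b)))+1)
Scanning for simplifiable subexpressions (pre-order)...
  at root: ((((y+2)+(z*8))*((1*z)+(a*b)))+1) (not simplifiable)
  at L: (((y+2)+(z*8))*((1*z)+(a*b))) (not simplifiable)
  at LL: ((y+2)+(z*8)) (not simplifiable)
  at LLL: (y+2) (not simplifiable)
  at LLR: (z*8) (not simplifiable)
  at LR: ((1*z)+(a*b)) (not simplifiable)
  at LRL: (1*z) (SIMPLIFIABLE)
  at LRR: (a*b) (not simplifiable)
Found simplifiable subexpr at path LRL: (1*z)
One SIMPLIFY step would give: ((((y+2)+(z*8))*(z+(a*b)))+1)
-> NOT in normal form.

Answer: no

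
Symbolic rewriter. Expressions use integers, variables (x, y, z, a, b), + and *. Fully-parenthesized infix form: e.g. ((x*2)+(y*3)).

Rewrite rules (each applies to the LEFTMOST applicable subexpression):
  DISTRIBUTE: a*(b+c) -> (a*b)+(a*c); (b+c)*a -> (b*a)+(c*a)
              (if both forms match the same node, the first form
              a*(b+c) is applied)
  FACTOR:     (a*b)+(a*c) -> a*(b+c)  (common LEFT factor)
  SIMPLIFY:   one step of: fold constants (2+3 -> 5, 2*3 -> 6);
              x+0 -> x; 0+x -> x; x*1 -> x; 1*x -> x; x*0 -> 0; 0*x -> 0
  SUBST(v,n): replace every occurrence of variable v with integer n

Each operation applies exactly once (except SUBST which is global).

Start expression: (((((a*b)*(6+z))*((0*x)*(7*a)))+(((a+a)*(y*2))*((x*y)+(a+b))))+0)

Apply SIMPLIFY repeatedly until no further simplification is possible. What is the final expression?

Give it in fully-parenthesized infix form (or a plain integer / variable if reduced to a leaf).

Start: (((((a*b)*(6+z))*((0*x)*(7*a)))+(((a+a)*(y*2))*((x*y)+(a+b))))+0)
Step 1: at root: (((((a*b)*(6+z))*((0*x)*(7*a)))+(((a+a)*(y*2))*((x*y)+(a+b))))+0) -> ((((a*b)*(6+z))*((0*x)*(7*a)))+(((a+a)*(y*2))*((x*y)+(a+b)))); overall: (((((a*b)*(6+z))*((0*x)*(7*a)))+(((a+a)*(y*2))*((x*y)+(a+b))))+0) -> ((((a*b)*(6+z))*((0*x)*(7*a)))+(((a+a)*(y*2))*((x*y)+(a+b))))
Step 2: at LRL: (0*x) -> 0; overall: ((((a*b)*(6+z))*((0*x)*(7*a)))+(((a+a)*(y*2))*((x*y)+(a+b)))) -> ((((a*b)*(6+z))*(0*(7*a)))+(((a+a)*(y*2))*((x*y)+(a+b))))
Step 3: at LR: (0*(7*a)) -> 0; overall: ((((a*b)*(6+z))*(0*(7*a)))+(((a+a)*(y*2))*((x*y)+(a+b)))) -> ((((a*b)*(6+z))*0)+(((a+a)*(y*2))*((x*y)+(a+b))))
Step 4: at L: (((a*b)*(6+z))*0) -> 0; overall: ((((a*b)*(6+z))*0)+(((a+a)*(y*2))*((x*y)+(a+b)))) -> (0+(((a+a)*(y*2))*((x*y)+(a+b))))
Step 5: at root: (0+(((a+a)*(y*2))*((x*y)+(a+b)))) -> (((a+a)*(y*2))*((x*y)+(a+b))); overall: (0+(((a+a)*(y*2))*((x*y)+(a+b)))) -> (((a+a)*(y*2))*((x*y)+(a+b)))
Fixed point: (((a+a)*(y*2))*((x*y)+(a+b)))

Answer: (((a+a)*(y*2))*((x*y)+(a+b)))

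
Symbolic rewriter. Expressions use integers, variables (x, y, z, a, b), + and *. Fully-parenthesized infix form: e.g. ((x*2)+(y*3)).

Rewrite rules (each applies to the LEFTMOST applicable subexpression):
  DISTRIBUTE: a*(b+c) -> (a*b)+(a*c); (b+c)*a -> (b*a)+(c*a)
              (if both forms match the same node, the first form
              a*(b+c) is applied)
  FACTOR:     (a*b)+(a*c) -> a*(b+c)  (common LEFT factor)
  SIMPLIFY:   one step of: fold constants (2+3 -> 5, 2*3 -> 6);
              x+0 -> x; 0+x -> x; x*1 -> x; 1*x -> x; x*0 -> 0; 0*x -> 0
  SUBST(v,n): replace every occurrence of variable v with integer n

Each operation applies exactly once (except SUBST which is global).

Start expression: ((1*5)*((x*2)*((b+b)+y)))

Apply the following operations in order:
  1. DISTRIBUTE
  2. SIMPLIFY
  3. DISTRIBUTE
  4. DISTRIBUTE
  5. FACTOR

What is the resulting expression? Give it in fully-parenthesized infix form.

Answer: (5*((((x*2)*b)+((x*2)*b))+((x*2)*y)))

Derivation:
Start: ((1*5)*((x*2)*((b+b)+y)))
Apply DISTRIBUTE at R (target: ((x*2)*((b+b)+y))): ((1*5)*((x*2)*((b+b)+y))) -> ((1*5)*(((x*2)*(b+b))+((x*2)*y)))
Apply SIMPLIFY at L (target: (1*5)): ((1*5)*(((x*2)*(b+b))+((x*2)*y))) -> (5*(((x*2)*(b+b))+((x*2)*y)))
Apply DISTRIBUTE at root (target: (5*(((x*2)*(b+b))+((x*2)*y)))): (5*(((x*2)*(b+b))+((x*2)*y))) -> ((5*((x*2)*(b+b)))+(5*((x*2)*y)))
Apply DISTRIBUTE at LR (target: ((x*2)*(b+b))): ((5*((x*2)*(b+b)))+(5*((x*2)*y))) -> ((5*(((x*2)*b)+((x*2)*b)))+(5*((x*2)*y)))
Apply FACTOR at root (target: ((5*(((x*2)*b)+((x*2)*b)))+(5*((x*2)*y)))): ((5*(((x*2)*b)+((x*2)*b)))+(5*((x*2)*y))) -> (5*((((x*2)*b)+((x*2)*b))+((x*2)*y)))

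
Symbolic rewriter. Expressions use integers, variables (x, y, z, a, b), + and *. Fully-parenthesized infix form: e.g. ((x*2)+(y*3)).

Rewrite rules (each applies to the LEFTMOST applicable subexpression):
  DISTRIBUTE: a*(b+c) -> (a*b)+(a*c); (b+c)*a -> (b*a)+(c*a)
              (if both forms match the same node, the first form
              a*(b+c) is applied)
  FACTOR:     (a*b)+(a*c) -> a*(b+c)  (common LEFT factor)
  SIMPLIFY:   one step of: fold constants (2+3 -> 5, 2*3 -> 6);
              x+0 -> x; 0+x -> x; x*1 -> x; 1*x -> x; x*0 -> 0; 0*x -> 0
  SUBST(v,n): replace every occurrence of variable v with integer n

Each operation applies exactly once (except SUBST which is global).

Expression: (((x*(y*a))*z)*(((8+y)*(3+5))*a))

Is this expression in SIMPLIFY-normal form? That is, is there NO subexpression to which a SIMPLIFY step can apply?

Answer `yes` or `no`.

Expression: (((x*(y*a))*z)*(((8+y)*(3+5))*a))
Scanning for simplifiable subexpressions (pre-order)...
  at root: (((x*(y*a))*z)*(((8+y)*(3+5))*a)) (not simplifiable)
  at L: ((x*(y*a))*z) (not simplifiable)
  at LL: (x*(y*a)) (not simplifiable)
  at LLR: (y*a) (not simplifiable)
  at R: (((8+y)*(3+5))*a) (not simplifiable)
  at RL: ((8+y)*(3+5)) (not simplifiable)
  at RLL: (8+y) (not simplifiable)
  at RLR: (3+5) (SIMPLIFIABLE)
Found simplifiable subexpr at path RLR: (3+5)
One SIMPLIFY step would give: (((x*(y*a))*z)*(((8+y)*8)*a))
-> NOT in normal form.

Answer: no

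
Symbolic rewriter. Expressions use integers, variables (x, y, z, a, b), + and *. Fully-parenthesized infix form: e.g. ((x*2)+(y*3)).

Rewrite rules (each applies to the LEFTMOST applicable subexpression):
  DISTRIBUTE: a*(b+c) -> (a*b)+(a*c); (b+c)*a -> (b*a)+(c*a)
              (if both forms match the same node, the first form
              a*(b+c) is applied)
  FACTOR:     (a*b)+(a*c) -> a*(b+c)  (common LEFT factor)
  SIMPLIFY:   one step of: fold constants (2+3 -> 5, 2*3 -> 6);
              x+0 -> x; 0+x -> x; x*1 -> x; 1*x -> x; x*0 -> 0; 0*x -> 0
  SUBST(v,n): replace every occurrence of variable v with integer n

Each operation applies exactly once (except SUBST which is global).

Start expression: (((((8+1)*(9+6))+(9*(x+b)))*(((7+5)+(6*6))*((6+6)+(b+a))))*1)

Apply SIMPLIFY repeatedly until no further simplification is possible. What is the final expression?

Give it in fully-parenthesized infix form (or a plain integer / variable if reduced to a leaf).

Answer: ((135+(9*(x+b)))*(48*(12+(b+a))))

Derivation:
Start: (((((8+1)*(9+6))+(9*(x+b)))*(((7+5)+(6*6))*((6+6)+(b+a))))*1)
Step 1: at root: (((((8+1)*(9+6))+(9*(x+b)))*(((7+5)+(6*6))*((6+6)+(b+a))))*1) -> ((((8+1)*(9+6))+(9*(x+b)))*(((7+5)+(6*6))*((6+6)+(b+a)))); overall: (((((8+1)*(9+6))+(9*(x+b)))*(((7+5)+(6*6))*((6+6)+(b+a))))*1) -> ((((8+1)*(9+6))+(9*(x+b)))*(((7+5)+(6*6))*((6+6)+(b+a))))
Step 2: at LLL: (8+1) -> 9; overall: ((((8+1)*(9+6))+(9*(x+b)))*(((7+5)+(6*6))*((6+6)+(b+a)))) -> (((9*(9+6))+(9*(x+b)))*(((7+5)+(6*6))*((6+6)+(b+a))))
Step 3: at LLR: (9+6) -> 15; overall: (((9*(9+6))+(9*(x+b)))*(((7+5)+(6*6))*((6+6)+(b+a)))) -> (((9*15)+(9*(x+b)))*(((7+5)+(6*6))*((6+6)+(b+a))))
Step 4: at LL: (9*15) -> 135; overall: (((9*15)+(9*(x+b)))*(((7+5)+(6*6))*((6+6)+(b+a)))) -> ((135+(9*(x+b)))*(((7+5)+(6*6))*((6+6)+(b+a))))
Step 5: at RLL: (7+5) -> 12; overall: ((135+(9*(x+b)))*(((7+5)+(6*6))*((6+6)+(b+a)))) -> ((135+(9*(x+b)))*((12+(6*6))*((6+6)+(b+a))))
Step 6: at RLR: (6*6) -> 36; overall: ((135+(9*(x+b)))*((12+(6*6))*((6+6)+(b+a)))) -> ((135+(9*(x+b)))*((12+36)*((6+6)+(b+a))))
Step 7: at RL: (12+36) -> 48; overall: ((135+(9*(x+b)))*((12+36)*((6+6)+(b+a)))) -> ((135+(9*(x+b)))*(48*((6+6)+(b+a))))
Step 8: at RRL: (6+6) -> 12; overall: ((135+(9*(x+b)))*(48*((6+6)+(b+a)))) -> ((135+(9*(x+b)))*(48*(12+(b+a))))
Fixed point: ((135+(9*(x+b)))*(48*(12+(b+a))))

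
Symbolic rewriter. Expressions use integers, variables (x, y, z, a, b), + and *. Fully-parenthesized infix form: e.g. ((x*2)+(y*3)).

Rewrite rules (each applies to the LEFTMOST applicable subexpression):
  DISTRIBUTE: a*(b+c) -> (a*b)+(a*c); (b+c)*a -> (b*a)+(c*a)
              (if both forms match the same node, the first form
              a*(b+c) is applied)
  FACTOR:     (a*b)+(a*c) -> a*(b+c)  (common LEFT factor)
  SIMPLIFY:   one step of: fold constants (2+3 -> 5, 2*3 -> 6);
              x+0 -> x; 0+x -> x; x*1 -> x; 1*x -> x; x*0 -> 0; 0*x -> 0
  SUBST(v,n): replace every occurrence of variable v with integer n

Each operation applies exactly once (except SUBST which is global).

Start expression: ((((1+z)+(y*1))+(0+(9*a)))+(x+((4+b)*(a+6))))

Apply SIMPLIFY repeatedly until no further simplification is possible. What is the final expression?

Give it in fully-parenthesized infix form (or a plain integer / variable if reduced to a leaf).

Answer: ((((1+z)+y)+(9*a))+(x+((4+b)*(a+6))))

Derivation:
Start: ((((1+z)+(y*1))+(0+(9*a)))+(x+((4+b)*(a+6))))
Step 1: at LLR: (y*1) -> y; overall: ((((1+z)+(y*1))+(0+(9*a)))+(x+((4+b)*(a+6)))) -> ((((1+z)+y)+(0+(9*a)))+(x+((4+b)*(a+6))))
Step 2: at LR: (0+(9*a)) -> (9*a); overall: ((((1+z)+y)+(0+(9*a)))+(x+((4+b)*(a+6)))) -> ((((1+z)+y)+(9*a))+(x+((4+b)*(a+6))))
Fixed point: ((((1+z)+y)+(9*a))+(x+((4+b)*(a+6))))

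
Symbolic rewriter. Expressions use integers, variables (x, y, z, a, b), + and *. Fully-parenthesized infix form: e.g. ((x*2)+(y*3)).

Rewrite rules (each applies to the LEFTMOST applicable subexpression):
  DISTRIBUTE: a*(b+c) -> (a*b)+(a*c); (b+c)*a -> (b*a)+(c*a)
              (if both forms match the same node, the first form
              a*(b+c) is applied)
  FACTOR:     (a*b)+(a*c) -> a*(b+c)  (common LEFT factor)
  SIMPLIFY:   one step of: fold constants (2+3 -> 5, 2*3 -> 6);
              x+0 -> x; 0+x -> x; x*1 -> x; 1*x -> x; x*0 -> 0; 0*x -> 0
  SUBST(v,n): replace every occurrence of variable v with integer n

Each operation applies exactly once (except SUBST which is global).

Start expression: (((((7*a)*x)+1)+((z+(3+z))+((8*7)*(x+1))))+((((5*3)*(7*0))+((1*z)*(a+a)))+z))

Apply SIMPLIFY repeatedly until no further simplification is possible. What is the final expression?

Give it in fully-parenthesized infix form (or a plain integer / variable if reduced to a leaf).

Start: (((((7*a)*x)+1)+((z+(3+z))+((8*7)*(x+1))))+((((5*3)*(7*0))+((1*z)*(a+a)))+z))
Step 1: at LRRL: (8*7) -> 56; overall: (((((7*a)*x)+1)+((z+(3+z))+((8*7)*(x+1))))+((((5*3)*(7*0))+((1*z)*(a+a)))+z)) -> (((((7*a)*x)+1)+((z+(3+z))+(56*(x+1))))+((((5*3)*(7*0))+((1*z)*(a+a)))+z))
Step 2: at RLLL: (5*3) -> 15; overall: (((((7*a)*x)+1)+((z+(3+z))+(56*(x+1))))+((((5*3)*(7*0))+((1*z)*(a+a)))+z)) -> (((((7*a)*x)+1)+((z+(3+z))+(56*(x+1))))+(((15*(7*0))+((1*z)*(a+a)))+z))
Step 3: at RLLR: (7*0) -> 0; overall: (((((7*a)*x)+1)+((z+(3+z))+(56*(x+1))))+(((15*(7*0))+((1*z)*(a+a)))+z)) -> (((((7*a)*x)+1)+((z+(3+z))+(56*(x+1))))+(((15*0)+((1*z)*(a+a)))+z))
Step 4: at RLL: (15*0) -> 0; overall: (((((7*a)*x)+1)+((z+(3+z))+(56*(x+1))))+(((15*0)+((1*z)*(a+a)))+z)) -> (((((7*a)*x)+1)+((z+(3+z))+(56*(x+1))))+((0+((1*z)*(a+a)))+z))
Step 5: at RL: (0+((1*z)*(a+a))) -> ((1*z)*(a+a)); overall: (((((7*a)*x)+1)+((z+(3+z))+(56*(x+1))))+((0+((1*z)*(a+a)))+z)) -> (((((7*a)*x)+1)+((z+(3+z))+(56*(x+1))))+(((1*z)*(a+a))+z))
Step 6: at RLL: (1*z) -> z; overall: (((((7*a)*x)+1)+((z+(3+z))+(56*(x+1))))+(((1*z)*(a+a))+z)) -> (((((7*a)*x)+1)+((z+(3+z))+(56*(x+1))))+((z*(a+a))+z))
Fixed point: (((((7*a)*x)+1)+((z+(3+z))+(56*(x+1))))+((z*(a+a))+z))

Answer: (((((7*a)*x)+1)+((z+(3+z))+(56*(x+1))))+((z*(a+a))+z))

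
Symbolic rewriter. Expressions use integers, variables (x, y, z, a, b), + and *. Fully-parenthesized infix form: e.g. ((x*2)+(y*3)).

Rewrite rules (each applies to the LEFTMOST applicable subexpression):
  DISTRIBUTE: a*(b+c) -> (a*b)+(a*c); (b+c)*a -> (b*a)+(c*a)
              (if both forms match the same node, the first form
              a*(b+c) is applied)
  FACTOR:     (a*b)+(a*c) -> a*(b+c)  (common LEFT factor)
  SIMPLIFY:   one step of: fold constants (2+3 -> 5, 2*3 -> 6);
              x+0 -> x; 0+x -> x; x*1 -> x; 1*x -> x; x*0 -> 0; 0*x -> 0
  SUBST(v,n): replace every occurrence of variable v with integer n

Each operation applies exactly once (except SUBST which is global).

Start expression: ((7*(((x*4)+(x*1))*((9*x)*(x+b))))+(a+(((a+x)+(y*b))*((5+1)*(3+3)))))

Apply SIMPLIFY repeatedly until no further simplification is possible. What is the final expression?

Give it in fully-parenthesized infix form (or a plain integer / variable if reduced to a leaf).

Answer: ((7*(((x*4)+x)*((9*x)*(x+b))))+(a+(((a+x)+(y*b))*36)))

Derivation:
Start: ((7*(((x*4)+(x*1))*((9*x)*(x+b))))+(a+(((a+x)+(y*b))*((5+1)*(3+3)))))
Step 1: at LRLR: (x*1) -> x; overall: ((7*(((x*4)+(x*1))*((9*x)*(x+b))))+(a+(((a+x)+(y*b))*((5+1)*(3+3))))) -> ((7*(((x*4)+x)*((9*x)*(x+b))))+(a+(((a+x)+(y*b))*((5+1)*(3+3)))))
Step 2: at RRRL: (5+1) -> 6; overall: ((7*(((x*4)+x)*((9*x)*(x+b))))+(a+(((a+x)+(y*b))*((5+1)*(3+3))))) -> ((7*(((x*4)+x)*((9*x)*(x+b))))+(a+(((a+x)+(y*b))*(6*(3+3)))))
Step 3: at RRRR: (3+3) -> 6; overall: ((7*(((x*4)+x)*((9*x)*(x+b))))+(a+(((a+x)+(y*b))*(6*(3+3))))) -> ((7*(((x*4)+x)*((9*x)*(x+b))))+(a+(((a+x)+(y*b))*(6*6))))
Step 4: at RRR: (6*6) -> 36; overall: ((7*(((x*4)+x)*((9*x)*(x+b))))+(a+(((a+x)+(y*b))*(6*6)))) -> ((7*(((x*4)+x)*((9*x)*(x+b))))+(a+(((a+x)+(y*b))*36)))
Fixed point: ((7*(((x*4)+x)*((9*x)*(x+b))))+(a+(((a+x)+(y*b))*36)))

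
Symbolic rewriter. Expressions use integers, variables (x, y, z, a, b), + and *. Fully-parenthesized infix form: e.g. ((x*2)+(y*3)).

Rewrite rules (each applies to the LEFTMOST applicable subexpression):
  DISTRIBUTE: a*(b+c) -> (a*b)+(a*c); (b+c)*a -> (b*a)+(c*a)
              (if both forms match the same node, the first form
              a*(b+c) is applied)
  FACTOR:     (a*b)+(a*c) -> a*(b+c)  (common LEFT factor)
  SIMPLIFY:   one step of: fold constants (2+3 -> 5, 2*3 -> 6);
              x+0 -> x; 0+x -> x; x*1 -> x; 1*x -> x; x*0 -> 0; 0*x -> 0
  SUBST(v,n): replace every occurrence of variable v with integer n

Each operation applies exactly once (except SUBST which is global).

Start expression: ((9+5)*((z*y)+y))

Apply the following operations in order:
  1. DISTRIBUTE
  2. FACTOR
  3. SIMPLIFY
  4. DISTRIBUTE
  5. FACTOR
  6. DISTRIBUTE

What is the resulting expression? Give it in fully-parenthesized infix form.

Answer: ((14*(z*y))+(14*y))

Derivation:
Start: ((9+5)*((z*y)+y))
Apply DISTRIBUTE at root (target: ((9+5)*((z*y)+y))): ((9+5)*((z*y)+y)) -> (((9+5)*(z*y))+((9+5)*y))
Apply FACTOR at root (target: (((9+5)*(z*y))+((9+5)*y))): (((9+5)*(z*y))+((9+5)*y)) -> ((9+5)*((z*y)+y))
Apply SIMPLIFY at L (target: (9+5)): ((9+5)*((z*y)+y)) -> (14*((z*y)+y))
Apply DISTRIBUTE at root (target: (14*((z*y)+y))): (14*((z*y)+y)) -> ((14*(z*y))+(14*y))
Apply FACTOR at root (target: ((14*(z*y))+(14*y))): ((14*(z*y))+(14*y)) -> (14*((z*y)+y))
Apply DISTRIBUTE at root (target: (14*((z*y)+y))): (14*((z*y)+y)) -> ((14*(z*y))+(14*y))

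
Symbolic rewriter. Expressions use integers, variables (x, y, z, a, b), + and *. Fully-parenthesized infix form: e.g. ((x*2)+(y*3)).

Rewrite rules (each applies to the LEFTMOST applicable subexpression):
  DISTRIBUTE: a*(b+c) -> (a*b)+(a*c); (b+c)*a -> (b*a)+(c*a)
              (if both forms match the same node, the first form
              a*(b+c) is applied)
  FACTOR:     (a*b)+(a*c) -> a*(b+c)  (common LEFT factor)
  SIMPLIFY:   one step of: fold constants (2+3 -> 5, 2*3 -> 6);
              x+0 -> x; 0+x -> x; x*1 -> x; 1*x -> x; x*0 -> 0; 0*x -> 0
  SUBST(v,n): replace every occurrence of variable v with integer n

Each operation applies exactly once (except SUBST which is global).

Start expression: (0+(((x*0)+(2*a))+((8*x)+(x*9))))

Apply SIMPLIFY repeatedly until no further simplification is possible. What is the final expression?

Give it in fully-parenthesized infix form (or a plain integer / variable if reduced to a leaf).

Answer: ((2*a)+((8*x)+(x*9)))

Derivation:
Start: (0+(((x*0)+(2*a))+((8*x)+(x*9))))
Step 1: at root: (0+(((x*0)+(2*a))+((8*x)+(x*9)))) -> (((x*0)+(2*a))+((8*x)+(x*9))); overall: (0+(((x*0)+(2*a))+((8*x)+(x*9)))) -> (((x*0)+(2*a))+((8*x)+(x*9)))
Step 2: at LL: (x*0) -> 0; overall: (((x*0)+(2*a))+((8*x)+(x*9))) -> ((0+(2*a))+((8*x)+(x*9)))
Step 3: at L: (0+(2*a)) -> (2*a); overall: ((0+(2*a))+((8*x)+(x*9))) -> ((2*a)+((8*x)+(x*9)))
Fixed point: ((2*a)+((8*x)+(x*9)))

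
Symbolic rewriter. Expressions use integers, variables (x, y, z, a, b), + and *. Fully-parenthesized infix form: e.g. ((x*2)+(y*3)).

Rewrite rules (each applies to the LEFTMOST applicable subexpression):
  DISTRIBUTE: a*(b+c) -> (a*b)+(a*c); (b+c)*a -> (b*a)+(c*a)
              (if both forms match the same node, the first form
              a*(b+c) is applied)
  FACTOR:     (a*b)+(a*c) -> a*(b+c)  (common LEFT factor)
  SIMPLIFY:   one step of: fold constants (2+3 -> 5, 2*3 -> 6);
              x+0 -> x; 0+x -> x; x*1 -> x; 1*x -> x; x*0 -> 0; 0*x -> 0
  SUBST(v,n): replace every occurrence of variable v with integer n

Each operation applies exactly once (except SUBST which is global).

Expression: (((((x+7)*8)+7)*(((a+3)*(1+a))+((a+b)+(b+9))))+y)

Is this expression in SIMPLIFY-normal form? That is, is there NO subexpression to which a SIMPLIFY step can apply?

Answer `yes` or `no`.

Expression: (((((x+7)*8)+7)*(((a+3)*(1+a))+((a+b)+(b+9))))+y)
Scanning for simplifiable subexpressions (pre-order)...
  at root: (((((x+7)*8)+7)*(((a+3)*(1+a))+((a+b)+(b+9))))+y) (not simplifiable)
  at L: ((((x+7)*8)+7)*(((a+3)*(1+a))+((a+b)+(b+9)))) (not simplifiable)
  at LL: (((x+7)*8)+7) (not simplifiable)
  at LLL: ((x+7)*8) (not simplifiable)
  at LLLL: (x+7) (not simplifiable)
  at LR: (((a+3)*(1+a))+((a+b)+(b+9))) (not simplifiable)
  at LRL: ((a+3)*(1+a)) (not simplifiable)
  at LRLL: (a+3) (not simplifiable)
  at LRLR: (1+a) (not simplifiable)
  at LRR: ((a+b)+(b+9)) (not simplifiable)
  at LRRL: (a+b) (not simplifiable)
  at LRRR: (b+9) (not simplifiable)
Result: no simplifiable subexpression found -> normal form.

Answer: yes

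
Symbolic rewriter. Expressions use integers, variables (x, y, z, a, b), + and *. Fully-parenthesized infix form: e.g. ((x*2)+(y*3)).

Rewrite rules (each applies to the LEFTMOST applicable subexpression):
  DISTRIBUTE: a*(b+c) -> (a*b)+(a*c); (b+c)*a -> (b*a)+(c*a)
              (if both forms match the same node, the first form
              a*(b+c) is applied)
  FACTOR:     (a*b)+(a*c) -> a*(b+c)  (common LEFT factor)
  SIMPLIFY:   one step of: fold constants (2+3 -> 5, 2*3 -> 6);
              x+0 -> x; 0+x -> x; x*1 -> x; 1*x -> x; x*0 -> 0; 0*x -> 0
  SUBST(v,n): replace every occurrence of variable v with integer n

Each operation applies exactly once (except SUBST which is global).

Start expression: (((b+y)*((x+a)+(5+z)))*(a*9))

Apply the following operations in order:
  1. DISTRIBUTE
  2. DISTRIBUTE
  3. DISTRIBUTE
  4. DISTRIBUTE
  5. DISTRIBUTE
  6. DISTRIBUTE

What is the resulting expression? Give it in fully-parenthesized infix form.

Answer: (((((b*x)*(a*9))+((y*x)*(a*9)))+(((b+y)*a)*(a*9)))+(((b+y)*(5+z))*(a*9)))

Derivation:
Start: (((b+y)*((x+a)+(5+z)))*(a*9))
Apply DISTRIBUTE at L (target: ((b+y)*((x+a)+(5+z)))): (((b+y)*((x+a)+(5+z)))*(a*9)) -> ((((b+y)*(x+a))+((b+y)*(5+z)))*(a*9))
Apply DISTRIBUTE at root (target: ((((b+y)*(x+a))+((b+y)*(5+z)))*(a*9))): ((((b+y)*(x+a))+((b+y)*(5+z)))*(a*9)) -> ((((b+y)*(x+a))*(a*9))+(((b+y)*(5+z))*(a*9)))
Apply DISTRIBUTE at LL (target: ((b+y)*(x+a))): ((((b+y)*(x+a))*(a*9))+(((b+y)*(5+z))*(a*9))) -> (((((b+y)*x)+((b+y)*a))*(a*9))+(((b+y)*(5+z))*(a*9)))
Apply DISTRIBUTE at L (target: ((((b+y)*x)+((b+y)*a))*(a*9))): (((((b+y)*x)+((b+y)*a))*(a*9))+(((b+y)*(5+z))*(a*9))) -> (((((b+y)*x)*(a*9))+(((b+y)*a)*(a*9)))+(((b+y)*(5+z))*(a*9)))
Apply DISTRIBUTE at LLL (target: ((b+y)*x)): (((((b+y)*x)*(a*9))+(((b+y)*a)*(a*9)))+(((b+y)*(5+z))*(a*9))) -> (((((b*x)+(y*x))*(a*9))+(((b+y)*a)*(a*9)))+(((b+y)*(5+z))*(a*9)))
Apply DISTRIBUTE at LL (target: (((b*x)+(y*x))*(a*9))): (((((b*x)+(y*x))*(a*9))+(((b+y)*a)*(a*9)))+(((b+y)*(5+z))*(a*9))) -> (((((b*x)*(a*9))+((y*x)*(a*9)))+(((b+y)*a)*(a*9)))+(((b+y)*(5+z))*(a*9)))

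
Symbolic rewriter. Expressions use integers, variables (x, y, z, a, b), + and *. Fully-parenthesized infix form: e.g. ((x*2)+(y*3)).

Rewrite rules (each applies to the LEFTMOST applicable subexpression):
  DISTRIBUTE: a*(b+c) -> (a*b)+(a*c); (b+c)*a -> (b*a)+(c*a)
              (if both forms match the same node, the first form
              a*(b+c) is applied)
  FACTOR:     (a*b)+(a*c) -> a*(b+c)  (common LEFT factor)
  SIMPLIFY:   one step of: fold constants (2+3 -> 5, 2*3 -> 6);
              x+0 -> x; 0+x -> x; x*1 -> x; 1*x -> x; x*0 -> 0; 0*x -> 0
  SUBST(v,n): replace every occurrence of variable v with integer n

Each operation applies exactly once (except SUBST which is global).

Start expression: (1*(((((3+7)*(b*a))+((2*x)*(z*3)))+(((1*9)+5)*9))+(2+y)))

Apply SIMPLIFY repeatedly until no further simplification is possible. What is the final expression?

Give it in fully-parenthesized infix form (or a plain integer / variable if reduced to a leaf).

Start: (1*(((((3+7)*(b*a))+((2*x)*(z*3)))+(((1*9)+5)*9))+(2+y)))
Step 1: at root: (1*(((((3+7)*(b*a))+((2*x)*(z*3)))+(((1*9)+5)*9))+(2+y))) -> (((((3+7)*(b*a))+((2*x)*(z*3)))+(((1*9)+5)*9))+(2+y)); overall: (1*(((((3+7)*(b*a))+((2*x)*(z*3)))+(((1*9)+5)*9))+(2+y))) -> (((((3+7)*(b*a))+((2*x)*(z*3)))+(((1*9)+5)*9))+(2+y))
Step 2: at LLLL: (3+7) -> 10; overall: (((((3+7)*(b*a))+((2*x)*(z*3)))+(((1*9)+5)*9))+(2+y)) -> ((((10*(b*a))+((2*x)*(z*3)))+(((1*9)+5)*9))+(2+y))
Step 3: at LRLL: (1*9) -> 9; overall: ((((10*(b*a))+((2*x)*(z*3)))+(((1*9)+5)*9))+(2+y)) -> ((((10*(b*a))+((2*x)*(z*3)))+((9+5)*9))+(2+y))
Step 4: at LRL: (9+5) -> 14; overall: ((((10*(b*a))+((2*x)*(z*3)))+((9+5)*9))+(2+y)) -> ((((10*(b*a))+((2*x)*(z*3)))+(14*9))+(2+y))
Step 5: at LR: (14*9) -> 126; overall: ((((10*(b*a))+((2*x)*(z*3)))+(14*9))+(2+y)) -> ((((10*(b*a))+((2*x)*(z*3)))+126)+(2+y))
Fixed point: ((((10*(b*a))+((2*x)*(z*3)))+126)+(2+y))

Answer: ((((10*(b*a))+((2*x)*(z*3)))+126)+(2+y))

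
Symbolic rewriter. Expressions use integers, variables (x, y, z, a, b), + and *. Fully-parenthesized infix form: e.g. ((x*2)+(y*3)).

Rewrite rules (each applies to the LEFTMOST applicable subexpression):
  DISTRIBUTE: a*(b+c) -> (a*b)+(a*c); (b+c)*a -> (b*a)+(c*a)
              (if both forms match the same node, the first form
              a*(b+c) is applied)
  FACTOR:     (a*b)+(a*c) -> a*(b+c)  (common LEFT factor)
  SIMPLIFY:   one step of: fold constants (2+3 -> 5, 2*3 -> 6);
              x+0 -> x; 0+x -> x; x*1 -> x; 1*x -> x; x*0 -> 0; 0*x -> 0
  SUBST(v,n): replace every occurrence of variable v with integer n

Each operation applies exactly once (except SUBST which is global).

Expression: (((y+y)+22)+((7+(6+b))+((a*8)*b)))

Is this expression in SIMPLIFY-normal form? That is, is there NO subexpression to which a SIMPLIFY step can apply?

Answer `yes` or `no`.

Expression: (((y+y)+22)+((7+(6+b))+((a*8)*b)))
Scanning for simplifiable subexpressions (pre-order)...
  at root: (((y+y)+22)+((7+(6+b))+((a*8)*b))) (not simplifiable)
  at L: ((y+y)+22) (not simplifiable)
  at LL: (y+y) (not simplifiable)
  at R: ((7+(6+b))+((a*8)*b)) (not simplifiable)
  at RL: (7+(6+b)) (not simplifiable)
  at RLR: (6+b) (not simplifiable)
  at RR: ((a*8)*b) (not simplifiable)
  at RRL: (a*8) (not simplifiable)
Result: no simplifiable subexpression found -> normal form.

Answer: yes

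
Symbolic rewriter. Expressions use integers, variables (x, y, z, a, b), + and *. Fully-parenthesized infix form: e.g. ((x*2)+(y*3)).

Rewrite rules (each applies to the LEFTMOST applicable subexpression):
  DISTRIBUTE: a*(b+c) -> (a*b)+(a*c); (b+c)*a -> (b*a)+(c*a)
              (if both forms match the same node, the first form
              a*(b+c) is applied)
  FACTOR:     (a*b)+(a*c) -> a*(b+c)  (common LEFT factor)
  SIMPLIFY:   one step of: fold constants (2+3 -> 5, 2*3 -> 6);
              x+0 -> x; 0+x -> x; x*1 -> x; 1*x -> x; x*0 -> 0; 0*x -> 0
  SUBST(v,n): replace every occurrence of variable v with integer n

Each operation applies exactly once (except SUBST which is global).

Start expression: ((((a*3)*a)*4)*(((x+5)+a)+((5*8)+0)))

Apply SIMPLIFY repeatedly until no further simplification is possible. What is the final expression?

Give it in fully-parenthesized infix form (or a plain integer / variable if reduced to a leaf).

Start: ((((a*3)*a)*4)*(((x+5)+a)+((5*8)+0)))
Step 1: at RR: ((5*8)+0) -> (5*8); overall: ((((a*3)*a)*4)*(((x+5)+a)+((5*8)+0))) -> ((((a*3)*a)*4)*(((x+5)+a)+(5*8)))
Step 2: at RR: (5*8) -> 40; overall: ((((a*3)*a)*4)*(((x+5)+a)+(5*8))) -> ((((a*3)*a)*4)*(((x+5)+a)+40))
Fixed point: ((((a*3)*a)*4)*(((x+5)+a)+40))

Answer: ((((a*3)*a)*4)*(((x+5)+a)+40))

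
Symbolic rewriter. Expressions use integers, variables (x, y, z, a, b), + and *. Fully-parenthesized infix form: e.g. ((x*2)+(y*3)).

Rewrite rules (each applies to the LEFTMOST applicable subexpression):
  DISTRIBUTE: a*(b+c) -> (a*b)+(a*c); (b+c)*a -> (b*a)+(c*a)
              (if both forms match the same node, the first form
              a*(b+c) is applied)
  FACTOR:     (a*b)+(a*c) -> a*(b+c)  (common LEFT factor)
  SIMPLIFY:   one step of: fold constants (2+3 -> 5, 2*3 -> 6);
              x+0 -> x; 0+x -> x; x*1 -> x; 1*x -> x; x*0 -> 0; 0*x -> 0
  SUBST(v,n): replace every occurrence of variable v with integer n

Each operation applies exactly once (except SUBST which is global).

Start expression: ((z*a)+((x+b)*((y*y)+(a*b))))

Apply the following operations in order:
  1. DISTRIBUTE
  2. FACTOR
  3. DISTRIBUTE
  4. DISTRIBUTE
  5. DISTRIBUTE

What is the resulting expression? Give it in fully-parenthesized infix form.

Answer: ((z*a)+(((x*(y*y))+(b*(y*y)))+((x*(a*b))+(b*(a*b)))))

Derivation:
Start: ((z*a)+((x+b)*((y*y)+(a*b))))
Apply DISTRIBUTE at R (target: ((x+b)*((y*y)+(a*b)))): ((z*a)+((x+b)*((y*y)+(a*b)))) -> ((z*a)+(((x+b)*(y*y))+((x+b)*(a*b))))
Apply FACTOR at R (target: (((x+b)*(y*y))+((x+b)*(a*b)))): ((z*a)+(((x+b)*(y*y))+((x+b)*(a*b)))) -> ((z*a)+((x+b)*((y*y)+(a*b))))
Apply DISTRIBUTE at R (target: ((x+b)*((y*y)+(a*b)))): ((z*a)+((x+b)*((y*y)+(a*b)))) -> ((z*a)+(((x+b)*(y*y))+((x+b)*(a*b))))
Apply DISTRIBUTE at RL (target: ((x+b)*(y*y))): ((z*a)+(((x+b)*(y*y))+((x+b)*(a*b)))) -> ((z*a)+(((x*(y*y))+(b*(y*y)))+((x+b)*(a*b))))
Apply DISTRIBUTE at RR (target: ((x+b)*(a*b))): ((z*a)+(((x*(y*y))+(b*(y*y)))+((x+b)*(a*b)))) -> ((z*a)+(((x*(y*y))+(b*(y*y)))+((x*(a*b))+(b*(a*b)))))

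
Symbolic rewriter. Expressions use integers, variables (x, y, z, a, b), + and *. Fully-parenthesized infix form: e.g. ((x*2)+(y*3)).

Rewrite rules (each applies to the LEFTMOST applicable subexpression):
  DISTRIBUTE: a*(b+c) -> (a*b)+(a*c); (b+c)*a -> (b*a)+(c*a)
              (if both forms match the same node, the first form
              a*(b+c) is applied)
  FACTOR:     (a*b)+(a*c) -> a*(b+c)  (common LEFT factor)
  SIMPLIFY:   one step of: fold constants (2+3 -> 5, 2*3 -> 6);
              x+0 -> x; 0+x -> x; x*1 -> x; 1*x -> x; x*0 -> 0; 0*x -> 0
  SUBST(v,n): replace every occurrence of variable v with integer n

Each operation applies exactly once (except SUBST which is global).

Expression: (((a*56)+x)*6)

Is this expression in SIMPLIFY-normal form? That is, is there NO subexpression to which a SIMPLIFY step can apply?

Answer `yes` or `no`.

Answer: yes

Derivation:
Expression: (((a*56)+x)*6)
Scanning for simplifiable subexpressions (pre-order)...
  at root: (((a*56)+x)*6) (not simplifiable)
  at L: ((a*56)+x) (not simplifiable)
  at LL: (a*56) (not simplifiable)
Result: no simplifiable subexpression found -> normal form.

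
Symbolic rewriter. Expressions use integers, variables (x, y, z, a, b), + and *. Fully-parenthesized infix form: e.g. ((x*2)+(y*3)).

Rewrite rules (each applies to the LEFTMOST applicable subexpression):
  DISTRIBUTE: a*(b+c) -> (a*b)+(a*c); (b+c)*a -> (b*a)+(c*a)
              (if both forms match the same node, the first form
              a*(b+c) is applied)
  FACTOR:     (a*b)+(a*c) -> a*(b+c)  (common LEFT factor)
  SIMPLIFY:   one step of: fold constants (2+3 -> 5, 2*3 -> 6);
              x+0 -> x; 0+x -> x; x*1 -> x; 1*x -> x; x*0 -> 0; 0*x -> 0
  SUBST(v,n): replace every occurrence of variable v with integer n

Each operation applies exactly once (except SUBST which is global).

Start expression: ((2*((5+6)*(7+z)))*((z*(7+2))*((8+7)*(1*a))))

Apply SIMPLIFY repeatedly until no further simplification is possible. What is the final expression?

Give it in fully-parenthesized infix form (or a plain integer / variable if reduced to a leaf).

Answer: ((2*(11*(7+z)))*((z*9)*(15*a)))

Derivation:
Start: ((2*((5+6)*(7+z)))*((z*(7+2))*((8+7)*(1*a))))
Step 1: at LRL: (5+6) -> 11; overall: ((2*((5+6)*(7+z)))*((z*(7+2))*((8+7)*(1*a)))) -> ((2*(11*(7+z)))*((z*(7+2))*((8+7)*(1*a))))
Step 2: at RLR: (7+2) -> 9; overall: ((2*(11*(7+z)))*((z*(7+2))*((8+7)*(1*a)))) -> ((2*(11*(7+z)))*((z*9)*((8+7)*(1*a))))
Step 3: at RRL: (8+7) -> 15; overall: ((2*(11*(7+z)))*((z*9)*((8+7)*(1*a)))) -> ((2*(11*(7+z)))*((z*9)*(15*(1*a))))
Step 4: at RRR: (1*a) -> a; overall: ((2*(11*(7+z)))*((z*9)*(15*(1*a)))) -> ((2*(11*(7+z)))*((z*9)*(15*a)))
Fixed point: ((2*(11*(7+z)))*((z*9)*(15*a)))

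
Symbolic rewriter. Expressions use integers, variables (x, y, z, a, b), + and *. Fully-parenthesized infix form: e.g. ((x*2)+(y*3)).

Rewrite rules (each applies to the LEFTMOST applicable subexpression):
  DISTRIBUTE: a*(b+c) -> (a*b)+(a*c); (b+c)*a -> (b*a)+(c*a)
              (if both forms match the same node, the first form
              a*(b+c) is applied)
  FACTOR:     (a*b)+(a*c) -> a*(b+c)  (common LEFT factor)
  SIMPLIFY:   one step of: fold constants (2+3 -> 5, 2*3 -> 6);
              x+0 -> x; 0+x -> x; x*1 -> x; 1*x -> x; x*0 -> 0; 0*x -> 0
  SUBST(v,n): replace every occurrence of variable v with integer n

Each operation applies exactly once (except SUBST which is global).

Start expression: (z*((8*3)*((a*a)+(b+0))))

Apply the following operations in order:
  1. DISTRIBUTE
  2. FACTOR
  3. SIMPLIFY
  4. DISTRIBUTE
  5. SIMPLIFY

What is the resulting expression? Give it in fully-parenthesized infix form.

Start: (z*((8*3)*((a*a)+(b+0))))
Apply DISTRIBUTE at R (target: ((8*3)*((a*a)+(b+0)))): (z*((8*3)*((a*a)+(b+0)))) -> (z*(((8*3)*(a*a))+((8*3)*(b+0))))
Apply FACTOR at R (target: (((8*3)*(a*a))+((8*3)*(b+0)))): (z*(((8*3)*(a*a))+((8*3)*(b+0)))) -> (z*((8*3)*((a*a)+(b+0))))
Apply SIMPLIFY at RL (target: (8*3)): (z*((8*3)*((a*a)+(b+0)))) -> (z*(24*((a*a)+(b+0))))
Apply DISTRIBUTE at R (target: (24*((a*a)+(b+0)))): (z*(24*((a*a)+(b+0)))) -> (z*((24*(a*a))+(24*(b+0))))
Apply SIMPLIFY at RRR (target: (b+0)): (z*((24*(a*a))+(24*(b+0)))) -> (z*((24*(a*a))+(24*b)))

Answer: (z*((24*(a*a))+(24*b)))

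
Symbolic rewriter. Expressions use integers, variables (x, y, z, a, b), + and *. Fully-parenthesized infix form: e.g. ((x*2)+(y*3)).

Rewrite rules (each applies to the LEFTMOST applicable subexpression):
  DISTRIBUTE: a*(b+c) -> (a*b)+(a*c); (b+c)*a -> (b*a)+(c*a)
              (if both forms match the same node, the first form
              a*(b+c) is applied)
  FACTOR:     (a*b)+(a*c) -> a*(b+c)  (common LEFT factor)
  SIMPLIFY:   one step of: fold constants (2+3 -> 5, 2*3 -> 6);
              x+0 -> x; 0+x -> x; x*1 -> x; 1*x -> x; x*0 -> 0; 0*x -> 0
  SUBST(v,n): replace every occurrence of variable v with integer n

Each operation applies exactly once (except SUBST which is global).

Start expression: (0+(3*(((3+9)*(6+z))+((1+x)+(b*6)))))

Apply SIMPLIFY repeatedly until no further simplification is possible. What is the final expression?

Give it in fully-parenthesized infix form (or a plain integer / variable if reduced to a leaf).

Answer: (3*((12*(6+z))+((1+x)+(b*6))))

Derivation:
Start: (0+(3*(((3+9)*(6+z))+((1+x)+(b*6)))))
Step 1: at root: (0+(3*(((3+9)*(6+z))+((1+x)+(b*6))))) -> (3*(((3+9)*(6+z))+((1+x)+(b*6)))); overall: (0+(3*(((3+9)*(6+z))+((1+x)+(b*6))))) -> (3*(((3+9)*(6+z))+((1+x)+(b*6))))
Step 2: at RLL: (3+9) -> 12; overall: (3*(((3+9)*(6+z))+((1+x)+(b*6)))) -> (3*((12*(6+z))+((1+x)+(b*6))))
Fixed point: (3*((12*(6+z))+((1+x)+(b*6))))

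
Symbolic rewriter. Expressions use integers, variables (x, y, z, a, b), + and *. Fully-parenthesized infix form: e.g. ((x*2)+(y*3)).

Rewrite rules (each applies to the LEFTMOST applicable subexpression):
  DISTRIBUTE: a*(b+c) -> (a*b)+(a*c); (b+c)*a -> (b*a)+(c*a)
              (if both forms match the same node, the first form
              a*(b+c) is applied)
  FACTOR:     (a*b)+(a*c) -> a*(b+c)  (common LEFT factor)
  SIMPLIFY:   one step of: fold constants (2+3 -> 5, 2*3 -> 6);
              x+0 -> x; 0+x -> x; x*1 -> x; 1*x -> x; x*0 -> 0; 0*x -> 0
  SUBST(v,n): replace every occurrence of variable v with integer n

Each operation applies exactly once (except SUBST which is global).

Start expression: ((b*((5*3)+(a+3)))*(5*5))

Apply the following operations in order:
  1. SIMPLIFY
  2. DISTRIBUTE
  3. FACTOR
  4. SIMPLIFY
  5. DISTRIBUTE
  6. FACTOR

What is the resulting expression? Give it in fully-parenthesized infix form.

Start: ((b*((5*3)+(a+3)))*(5*5))
Apply SIMPLIFY at LRL (target: (5*3)): ((b*((5*3)+(a+3)))*(5*5)) -> ((b*(15+(a+3)))*(5*5))
Apply DISTRIBUTE at L (target: (b*(15+(a+3)))): ((b*(15+(a+3)))*(5*5)) -> (((b*15)+(b*(a+3)))*(5*5))
Apply FACTOR at L (target: ((b*15)+(b*(a+3)))): (((b*15)+(b*(a+3)))*(5*5)) -> ((b*(15+(a+3)))*(5*5))
Apply SIMPLIFY at R (target: (5*5)): ((b*(15+(a+3)))*(5*5)) -> ((b*(15+(a+3)))*25)
Apply DISTRIBUTE at L (target: (b*(15+(a+3)))): ((b*(15+(a+3)))*25) -> (((b*15)+(b*(a+3)))*25)
Apply FACTOR at L (target: ((b*15)+(b*(a+3)))): (((b*15)+(b*(a+3)))*25) -> ((b*(15+(a+3)))*25)

Answer: ((b*(15+(a+3)))*25)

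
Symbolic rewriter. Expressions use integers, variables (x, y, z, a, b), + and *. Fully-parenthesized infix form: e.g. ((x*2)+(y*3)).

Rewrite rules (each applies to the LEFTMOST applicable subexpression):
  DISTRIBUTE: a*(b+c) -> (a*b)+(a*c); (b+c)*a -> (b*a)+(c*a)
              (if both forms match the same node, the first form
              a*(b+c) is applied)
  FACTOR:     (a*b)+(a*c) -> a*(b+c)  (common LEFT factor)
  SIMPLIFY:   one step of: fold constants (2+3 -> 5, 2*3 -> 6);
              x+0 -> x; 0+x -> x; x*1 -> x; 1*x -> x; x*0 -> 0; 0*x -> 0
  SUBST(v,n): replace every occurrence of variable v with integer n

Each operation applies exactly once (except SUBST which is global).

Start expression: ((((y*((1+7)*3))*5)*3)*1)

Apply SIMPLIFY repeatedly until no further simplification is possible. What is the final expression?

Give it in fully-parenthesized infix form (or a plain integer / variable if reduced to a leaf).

Start: ((((y*((1+7)*3))*5)*3)*1)
Step 1: at root: ((((y*((1+7)*3))*5)*3)*1) -> (((y*((1+7)*3))*5)*3); overall: ((((y*((1+7)*3))*5)*3)*1) -> (((y*((1+7)*3))*5)*3)
Step 2: at LLRL: (1+7) -> 8; overall: (((y*((1+7)*3))*5)*3) -> (((y*(8*3))*5)*3)
Step 3: at LLR: (8*3) -> 24; overall: (((y*(8*3))*5)*3) -> (((y*24)*5)*3)
Fixed point: (((y*24)*5)*3)

Answer: (((y*24)*5)*3)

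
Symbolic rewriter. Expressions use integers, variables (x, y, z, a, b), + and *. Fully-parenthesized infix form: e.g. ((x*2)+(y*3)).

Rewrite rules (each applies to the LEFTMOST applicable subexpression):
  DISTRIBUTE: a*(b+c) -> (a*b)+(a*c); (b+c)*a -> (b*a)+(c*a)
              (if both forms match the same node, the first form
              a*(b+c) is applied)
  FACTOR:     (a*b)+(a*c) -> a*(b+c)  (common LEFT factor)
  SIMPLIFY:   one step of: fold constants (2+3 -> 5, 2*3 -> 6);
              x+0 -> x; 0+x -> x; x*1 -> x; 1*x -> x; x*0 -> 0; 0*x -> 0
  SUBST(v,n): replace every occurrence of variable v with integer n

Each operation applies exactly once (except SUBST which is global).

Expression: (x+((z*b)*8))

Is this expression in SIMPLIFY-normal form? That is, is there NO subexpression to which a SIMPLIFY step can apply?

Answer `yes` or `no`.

Expression: (x+((z*b)*8))
Scanning for simplifiable subexpressions (pre-order)...
  at root: (x+((z*b)*8)) (not simplifiable)
  at R: ((z*b)*8) (not simplifiable)
  at RL: (z*b) (not simplifiable)
Result: no simplifiable subexpression found -> normal form.

Answer: yes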